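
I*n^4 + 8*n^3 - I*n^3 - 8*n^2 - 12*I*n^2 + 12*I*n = n*(n - 6*I)*(n - 2*I)*(I*n - I)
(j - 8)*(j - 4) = j^2 - 12*j + 32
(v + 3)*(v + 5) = v^2 + 8*v + 15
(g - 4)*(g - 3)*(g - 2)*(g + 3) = g^4 - 6*g^3 - g^2 + 54*g - 72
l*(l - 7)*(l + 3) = l^3 - 4*l^2 - 21*l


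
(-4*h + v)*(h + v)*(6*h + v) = -24*h^3 - 22*h^2*v + 3*h*v^2 + v^3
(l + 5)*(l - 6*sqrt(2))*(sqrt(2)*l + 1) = sqrt(2)*l^3 - 11*l^2 + 5*sqrt(2)*l^2 - 55*l - 6*sqrt(2)*l - 30*sqrt(2)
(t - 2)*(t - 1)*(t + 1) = t^3 - 2*t^2 - t + 2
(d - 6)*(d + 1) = d^2 - 5*d - 6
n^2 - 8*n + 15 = (n - 5)*(n - 3)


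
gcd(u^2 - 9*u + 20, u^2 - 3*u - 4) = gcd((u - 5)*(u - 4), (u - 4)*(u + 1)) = u - 4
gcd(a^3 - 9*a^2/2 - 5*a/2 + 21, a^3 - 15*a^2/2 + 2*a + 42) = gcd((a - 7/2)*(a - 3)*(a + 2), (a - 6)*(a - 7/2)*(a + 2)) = a^2 - 3*a/2 - 7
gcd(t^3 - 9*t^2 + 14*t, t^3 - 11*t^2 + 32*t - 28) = t^2 - 9*t + 14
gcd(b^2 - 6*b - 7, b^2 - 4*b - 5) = b + 1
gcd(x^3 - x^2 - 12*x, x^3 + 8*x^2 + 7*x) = x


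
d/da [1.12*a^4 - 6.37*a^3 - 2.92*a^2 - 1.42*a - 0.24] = 4.48*a^3 - 19.11*a^2 - 5.84*a - 1.42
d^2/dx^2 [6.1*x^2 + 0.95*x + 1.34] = 12.2000000000000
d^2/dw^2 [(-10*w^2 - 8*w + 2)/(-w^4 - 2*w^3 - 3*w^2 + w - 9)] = 4*(15*w^8 + 54*w^7 + 59*w^6 + 84*w^5 - 477*w^4 - 977*w^3 - 804*w^2 - 261*w + 467)/(w^12 + 6*w^11 + 21*w^10 + 41*w^9 + 78*w^8 + 132*w^7 + 264*w^6 + 249*w^5 + 387*w^4 + 323*w^3 + 756*w^2 - 243*w + 729)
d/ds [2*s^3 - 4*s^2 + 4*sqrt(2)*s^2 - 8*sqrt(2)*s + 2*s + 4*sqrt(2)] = 6*s^2 - 8*s + 8*sqrt(2)*s - 8*sqrt(2) + 2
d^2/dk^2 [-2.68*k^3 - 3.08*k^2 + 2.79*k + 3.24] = -16.08*k - 6.16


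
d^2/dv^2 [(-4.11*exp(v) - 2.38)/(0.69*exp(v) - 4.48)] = (-13.83795*exp(v) - 89.8464)*exp(v)/(0.328509*exp(3*v) - 6.398784*exp(2*v) + 41.545728*exp(v) - 89.915392)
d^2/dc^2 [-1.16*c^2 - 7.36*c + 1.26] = -2.32000000000000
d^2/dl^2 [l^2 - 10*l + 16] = 2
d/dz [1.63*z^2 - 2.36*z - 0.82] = 3.26*z - 2.36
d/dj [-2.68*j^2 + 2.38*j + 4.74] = 2.38 - 5.36*j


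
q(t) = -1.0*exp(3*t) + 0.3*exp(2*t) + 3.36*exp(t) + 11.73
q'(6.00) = -196880899.02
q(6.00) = -65609775.45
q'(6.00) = -196880899.02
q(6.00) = -65609775.45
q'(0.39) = -3.39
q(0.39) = 14.13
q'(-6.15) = 0.01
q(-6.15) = 11.74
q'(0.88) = -30.45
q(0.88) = 7.56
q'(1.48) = -227.99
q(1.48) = -52.50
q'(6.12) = -282211425.89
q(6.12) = -94048754.48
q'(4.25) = -1030471.27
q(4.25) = -342830.18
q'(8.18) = -136358892018.69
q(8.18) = -45451682327.91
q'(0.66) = -12.98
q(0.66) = 12.11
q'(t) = -3.0*exp(3*t) + 0.6*exp(2*t) + 3.36*exp(t)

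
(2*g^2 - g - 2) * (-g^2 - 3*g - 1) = -2*g^4 - 5*g^3 + 3*g^2 + 7*g + 2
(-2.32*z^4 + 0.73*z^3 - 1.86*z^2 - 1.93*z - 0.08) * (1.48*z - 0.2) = -3.4336*z^5 + 1.5444*z^4 - 2.8988*z^3 - 2.4844*z^2 + 0.2676*z + 0.016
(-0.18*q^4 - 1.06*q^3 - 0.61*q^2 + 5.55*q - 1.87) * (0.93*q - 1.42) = -0.1674*q^5 - 0.7302*q^4 + 0.9379*q^3 + 6.0277*q^2 - 9.6201*q + 2.6554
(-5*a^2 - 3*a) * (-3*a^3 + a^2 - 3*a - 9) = 15*a^5 + 4*a^4 + 12*a^3 + 54*a^2 + 27*a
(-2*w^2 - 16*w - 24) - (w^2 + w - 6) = -3*w^2 - 17*w - 18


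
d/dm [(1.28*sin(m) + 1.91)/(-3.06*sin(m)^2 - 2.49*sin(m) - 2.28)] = (3.9168*sin(m)^2 + 11.6892*sin(m) + 1.8375)*cos(m)/(9.3636*sin(m)^4 + 15.2388*sin(m)^3 + 20.1537*sin(m)^2 + 11.3544*sin(m) + 5.1984)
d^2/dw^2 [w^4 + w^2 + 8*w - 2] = 12*w^2 + 2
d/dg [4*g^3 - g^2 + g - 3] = 12*g^2 - 2*g + 1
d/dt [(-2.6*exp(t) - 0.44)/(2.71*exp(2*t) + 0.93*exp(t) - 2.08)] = (7.046*exp(2*t) + 2.3848*exp(t) + 5.8172)*exp(t)/(7.3441*exp(4*t) + 5.0406*exp(3*t) - 10.4087*exp(2*t) - 3.8688*exp(t) + 4.3264)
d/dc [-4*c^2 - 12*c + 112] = -8*c - 12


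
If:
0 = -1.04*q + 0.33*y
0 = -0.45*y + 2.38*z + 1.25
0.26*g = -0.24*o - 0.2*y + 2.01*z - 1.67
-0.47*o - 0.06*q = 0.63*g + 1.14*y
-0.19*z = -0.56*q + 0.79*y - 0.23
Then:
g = 37.81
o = -51.94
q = 0.16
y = 0.51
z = -0.43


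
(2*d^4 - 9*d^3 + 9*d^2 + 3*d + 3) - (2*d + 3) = 2*d^4 - 9*d^3 + 9*d^2 + d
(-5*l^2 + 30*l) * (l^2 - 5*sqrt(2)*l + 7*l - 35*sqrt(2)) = -5*l^4 - 5*l^3 + 25*sqrt(2)*l^3 + 25*sqrt(2)*l^2 + 210*l^2 - 1050*sqrt(2)*l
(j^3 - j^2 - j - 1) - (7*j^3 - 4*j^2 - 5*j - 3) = -6*j^3 + 3*j^2 + 4*j + 2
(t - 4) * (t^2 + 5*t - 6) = t^3 + t^2 - 26*t + 24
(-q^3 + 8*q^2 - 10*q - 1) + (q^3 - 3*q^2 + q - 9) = 5*q^2 - 9*q - 10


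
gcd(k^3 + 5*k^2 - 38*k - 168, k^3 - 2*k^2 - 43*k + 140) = k + 7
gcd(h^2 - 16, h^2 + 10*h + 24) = h + 4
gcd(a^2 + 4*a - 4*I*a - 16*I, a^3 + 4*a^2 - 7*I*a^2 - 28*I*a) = a + 4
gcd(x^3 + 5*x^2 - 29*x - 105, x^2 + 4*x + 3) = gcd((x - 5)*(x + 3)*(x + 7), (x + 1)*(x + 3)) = x + 3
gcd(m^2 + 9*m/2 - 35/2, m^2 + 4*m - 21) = m + 7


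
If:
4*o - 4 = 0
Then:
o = 1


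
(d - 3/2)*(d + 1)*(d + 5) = d^3 + 9*d^2/2 - 4*d - 15/2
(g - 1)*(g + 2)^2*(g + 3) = g^4 + 6*g^3 + 9*g^2 - 4*g - 12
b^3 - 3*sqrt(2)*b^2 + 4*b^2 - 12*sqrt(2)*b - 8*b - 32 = (b + 4)*(b - 4*sqrt(2))*(b + sqrt(2))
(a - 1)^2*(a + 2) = a^3 - 3*a + 2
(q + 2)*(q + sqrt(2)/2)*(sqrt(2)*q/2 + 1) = sqrt(2)*q^3/2 + sqrt(2)*q^2 + 3*q^2/2 + sqrt(2)*q/2 + 3*q + sqrt(2)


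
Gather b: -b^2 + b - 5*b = -b^2 - 4*b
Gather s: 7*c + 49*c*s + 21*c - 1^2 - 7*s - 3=28*c + s*(49*c - 7) - 4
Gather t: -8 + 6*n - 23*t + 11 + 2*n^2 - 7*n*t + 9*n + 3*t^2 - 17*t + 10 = 2*n^2 + 15*n + 3*t^2 + t*(-7*n - 40) + 13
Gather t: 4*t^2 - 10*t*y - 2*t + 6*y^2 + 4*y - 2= 4*t^2 + t*(-10*y - 2) + 6*y^2 + 4*y - 2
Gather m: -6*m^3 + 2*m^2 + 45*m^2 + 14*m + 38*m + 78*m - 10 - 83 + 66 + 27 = -6*m^3 + 47*m^2 + 130*m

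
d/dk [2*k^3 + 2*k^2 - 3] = 2*k*(3*k + 2)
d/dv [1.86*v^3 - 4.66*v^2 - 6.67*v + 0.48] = 5.58*v^2 - 9.32*v - 6.67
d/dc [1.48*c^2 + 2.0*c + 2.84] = 2.96*c + 2.0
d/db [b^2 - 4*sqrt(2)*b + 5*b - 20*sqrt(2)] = 2*b - 4*sqrt(2) + 5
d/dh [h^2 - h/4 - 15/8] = 2*h - 1/4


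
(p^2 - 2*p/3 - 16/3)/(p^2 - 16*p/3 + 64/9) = 3*(p + 2)/(3*p - 8)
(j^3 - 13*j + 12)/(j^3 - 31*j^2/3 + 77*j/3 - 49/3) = 3*(j^2 + j - 12)/(3*j^2 - 28*j + 49)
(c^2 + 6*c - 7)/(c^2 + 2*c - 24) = (c^2 + 6*c - 7)/(c^2 + 2*c - 24)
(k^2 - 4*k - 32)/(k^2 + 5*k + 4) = (k - 8)/(k + 1)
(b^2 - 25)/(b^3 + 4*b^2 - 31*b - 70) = (b + 5)/(b^2 + 9*b + 14)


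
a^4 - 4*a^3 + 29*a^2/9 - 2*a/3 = a*(a - 3)*(a - 2/3)*(a - 1/3)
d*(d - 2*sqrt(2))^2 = d^3 - 4*sqrt(2)*d^2 + 8*d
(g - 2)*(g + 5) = g^2 + 3*g - 10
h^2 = h^2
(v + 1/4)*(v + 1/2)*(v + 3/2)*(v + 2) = v^4 + 17*v^3/4 + 23*v^2/4 + 43*v/16 + 3/8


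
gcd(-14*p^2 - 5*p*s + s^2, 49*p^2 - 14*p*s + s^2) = 7*p - s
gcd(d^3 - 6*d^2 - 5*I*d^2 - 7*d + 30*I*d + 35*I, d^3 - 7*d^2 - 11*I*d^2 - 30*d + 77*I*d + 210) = d^2 + d*(-7 - 5*I) + 35*I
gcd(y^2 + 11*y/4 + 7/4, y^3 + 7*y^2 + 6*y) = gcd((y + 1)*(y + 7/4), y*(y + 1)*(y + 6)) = y + 1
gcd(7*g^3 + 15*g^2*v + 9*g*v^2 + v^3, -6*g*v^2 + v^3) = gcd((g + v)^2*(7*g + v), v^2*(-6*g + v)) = 1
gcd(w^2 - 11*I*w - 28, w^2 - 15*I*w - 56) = w - 7*I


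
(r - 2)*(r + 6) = r^2 + 4*r - 12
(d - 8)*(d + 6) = d^2 - 2*d - 48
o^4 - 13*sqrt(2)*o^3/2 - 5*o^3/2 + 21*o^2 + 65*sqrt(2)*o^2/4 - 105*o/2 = o*(o - 5/2)*(o - 7*sqrt(2)/2)*(o - 3*sqrt(2))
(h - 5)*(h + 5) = h^2 - 25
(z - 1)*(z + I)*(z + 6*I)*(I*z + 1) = I*z^4 - 6*z^3 - I*z^3 + 6*z^2 + I*z^2 - 6*z - I*z + 6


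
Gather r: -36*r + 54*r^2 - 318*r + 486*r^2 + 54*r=540*r^2 - 300*r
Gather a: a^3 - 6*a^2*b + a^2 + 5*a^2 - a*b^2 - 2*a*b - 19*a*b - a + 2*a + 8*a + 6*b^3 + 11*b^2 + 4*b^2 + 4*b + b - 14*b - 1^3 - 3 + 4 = a^3 + a^2*(6 - 6*b) + a*(-b^2 - 21*b + 9) + 6*b^3 + 15*b^2 - 9*b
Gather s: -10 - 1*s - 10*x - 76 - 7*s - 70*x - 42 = -8*s - 80*x - 128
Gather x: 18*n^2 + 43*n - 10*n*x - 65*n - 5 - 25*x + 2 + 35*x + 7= 18*n^2 - 22*n + x*(10 - 10*n) + 4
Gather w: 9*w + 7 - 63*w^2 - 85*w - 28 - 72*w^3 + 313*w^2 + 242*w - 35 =-72*w^3 + 250*w^2 + 166*w - 56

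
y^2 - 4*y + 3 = (y - 3)*(y - 1)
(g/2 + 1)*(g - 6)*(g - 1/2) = g^3/2 - 9*g^2/4 - 5*g + 3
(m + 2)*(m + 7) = m^2 + 9*m + 14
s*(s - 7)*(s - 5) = s^3 - 12*s^2 + 35*s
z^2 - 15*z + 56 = (z - 8)*(z - 7)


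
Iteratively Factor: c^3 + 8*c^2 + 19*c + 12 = (c + 4)*(c^2 + 4*c + 3) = (c + 3)*(c + 4)*(c + 1)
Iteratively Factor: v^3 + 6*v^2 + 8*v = (v + 4)*(v^2 + 2*v) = (v + 2)*(v + 4)*(v)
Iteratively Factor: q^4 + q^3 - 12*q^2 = (q)*(q^3 + q^2 - 12*q) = q^2*(q^2 + q - 12) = q^2*(q - 3)*(q + 4)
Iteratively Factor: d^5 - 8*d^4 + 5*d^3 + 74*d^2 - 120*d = (d - 5)*(d^4 - 3*d^3 - 10*d^2 + 24*d) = (d - 5)*(d - 4)*(d^3 + d^2 - 6*d) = d*(d - 5)*(d - 4)*(d^2 + d - 6) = d*(d - 5)*(d - 4)*(d + 3)*(d - 2)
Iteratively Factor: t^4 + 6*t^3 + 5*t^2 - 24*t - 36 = (t + 2)*(t^3 + 4*t^2 - 3*t - 18) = (t + 2)*(t + 3)*(t^2 + t - 6) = (t - 2)*(t + 2)*(t + 3)*(t + 3)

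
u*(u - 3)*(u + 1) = u^3 - 2*u^2 - 3*u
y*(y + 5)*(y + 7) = y^3 + 12*y^2 + 35*y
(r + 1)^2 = r^2 + 2*r + 1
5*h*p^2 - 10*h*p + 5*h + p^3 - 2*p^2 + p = (5*h + p)*(p - 1)^2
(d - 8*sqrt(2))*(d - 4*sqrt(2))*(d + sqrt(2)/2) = d^3 - 23*sqrt(2)*d^2/2 + 52*d + 32*sqrt(2)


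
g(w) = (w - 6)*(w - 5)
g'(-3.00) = -17.00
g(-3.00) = 72.00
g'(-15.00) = -41.00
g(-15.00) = 420.00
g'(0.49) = -10.02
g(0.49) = 24.85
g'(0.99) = -9.02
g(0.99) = 20.09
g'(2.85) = -5.30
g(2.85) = 6.77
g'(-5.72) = -22.44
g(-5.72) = 125.64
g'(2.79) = -5.42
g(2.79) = 7.09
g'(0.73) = -9.54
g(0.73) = 22.50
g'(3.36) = -4.28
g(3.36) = 4.33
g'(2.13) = -6.74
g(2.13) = 11.11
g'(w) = 2*w - 11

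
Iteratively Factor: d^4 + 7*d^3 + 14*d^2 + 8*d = (d + 4)*(d^3 + 3*d^2 + 2*d) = (d + 1)*(d + 4)*(d^2 + 2*d) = (d + 1)*(d + 2)*(d + 4)*(d)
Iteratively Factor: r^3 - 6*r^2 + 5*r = (r - 1)*(r^2 - 5*r) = (r - 5)*(r - 1)*(r)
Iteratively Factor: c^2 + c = (c)*(c + 1)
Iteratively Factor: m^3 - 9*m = (m - 3)*(m^2 + 3*m) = m*(m - 3)*(m + 3)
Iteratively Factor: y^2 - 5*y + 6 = (y - 3)*(y - 2)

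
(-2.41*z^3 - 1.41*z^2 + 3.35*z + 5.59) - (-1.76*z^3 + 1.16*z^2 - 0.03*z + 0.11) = -0.65*z^3 - 2.57*z^2 + 3.38*z + 5.48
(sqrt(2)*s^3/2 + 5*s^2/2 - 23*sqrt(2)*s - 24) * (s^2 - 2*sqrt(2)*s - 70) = sqrt(2)*s^5/2 + s^4/2 - 63*sqrt(2)*s^3 - 107*s^2 + 1658*sqrt(2)*s + 1680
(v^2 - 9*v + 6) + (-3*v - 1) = v^2 - 12*v + 5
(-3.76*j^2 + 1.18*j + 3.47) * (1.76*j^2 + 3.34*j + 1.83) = -6.6176*j^4 - 10.4816*j^3 + 3.1676*j^2 + 13.7492*j + 6.3501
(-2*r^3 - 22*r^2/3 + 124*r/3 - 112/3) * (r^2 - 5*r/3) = -2*r^5 - 4*r^4 + 482*r^3/9 - 956*r^2/9 + 560*r/9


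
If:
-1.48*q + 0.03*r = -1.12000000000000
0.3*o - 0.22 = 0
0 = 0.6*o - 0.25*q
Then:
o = 0.73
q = 1.76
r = 49.49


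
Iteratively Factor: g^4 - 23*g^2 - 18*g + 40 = (g + 2)*(g^3 - 2*g^2 - 19*g + 20) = (g - 5)*(g + 2)*(g^2 + 3*g - 4) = (g - 5)*(g - 1)*(g + 2)*(g + 4)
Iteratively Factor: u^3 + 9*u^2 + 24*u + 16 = (u + 4)*(u^2 + 5*u + 4) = (u + 4)^2*(u + 1)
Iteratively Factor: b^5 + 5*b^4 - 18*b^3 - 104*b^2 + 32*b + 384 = (b - 2)*(b^4 + 7*b^3 - 4*b^2 - 112*b - 192) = (b - 4)*(b - 2)*(b^3 + 11*b^2 + 40*b + 48) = (b - 4)*(b - 2)*(b + 3)*(b^2 + 8*b + 16) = (b - 4)*(b - 2)*(b + 3)*(b + 4)*(b + 4)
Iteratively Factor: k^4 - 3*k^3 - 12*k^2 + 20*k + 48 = (k + 2)*(k^3 - 5*k^2 - 2*k + 24) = (k + 2)^2*(k^2 - 7*k + 12) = (k - 3)*(k + 2)^2*(k - 4)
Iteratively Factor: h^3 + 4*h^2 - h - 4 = (h + 4)*(h^2 - 1) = (h + 1)*(h + 4)*(h - 1)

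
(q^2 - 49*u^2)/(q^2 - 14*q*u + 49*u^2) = (q + 7*u)/(q - 7*u)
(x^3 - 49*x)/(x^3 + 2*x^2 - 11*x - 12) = x*(x^2 - 49)/(x^3 + 2*x^2 - 11*x - 12)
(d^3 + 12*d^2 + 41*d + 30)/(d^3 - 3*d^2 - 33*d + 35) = (d^2 + 7*d + 6)/(d^2 - 8*d + 7)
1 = 1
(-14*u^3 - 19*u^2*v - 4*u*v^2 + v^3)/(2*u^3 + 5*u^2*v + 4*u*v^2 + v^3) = (-7*u + v)/(u + v)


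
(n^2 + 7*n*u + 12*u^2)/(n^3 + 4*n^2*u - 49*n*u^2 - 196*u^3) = (-n - 3*u)/(-n^2 + 49*u^2)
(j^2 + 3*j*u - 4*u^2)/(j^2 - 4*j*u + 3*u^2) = (-j - 4*u)/(-j + 3*u)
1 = 1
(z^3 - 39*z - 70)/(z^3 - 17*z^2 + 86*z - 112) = (z^2 + 7*z + 10)/(z^2 - 10*z + 16)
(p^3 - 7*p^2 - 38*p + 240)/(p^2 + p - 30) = p - 8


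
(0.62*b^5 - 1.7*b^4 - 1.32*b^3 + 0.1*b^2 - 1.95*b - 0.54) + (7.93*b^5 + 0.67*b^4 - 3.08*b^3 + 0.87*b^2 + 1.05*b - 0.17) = 8.55*b^5 - 1.03*b^4 - 4.4*b^3 + 0.97*b^2 - 0.9*b - 0.71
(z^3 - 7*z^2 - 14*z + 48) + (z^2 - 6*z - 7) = z^3 - 6*z^2 - 20*z + 41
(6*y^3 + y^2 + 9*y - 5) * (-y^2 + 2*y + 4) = -6*y^5 + 11*y^4 + 17*y^3 + 27*y^2 + 26*y - 20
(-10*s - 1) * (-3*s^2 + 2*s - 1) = 30*s^3 - 17*s^2 + 8*s + 1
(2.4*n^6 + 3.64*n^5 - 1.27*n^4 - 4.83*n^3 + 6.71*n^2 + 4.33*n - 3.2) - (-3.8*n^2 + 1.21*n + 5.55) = 2.4*n^6 + 3.64*n^5 - 1.27*n^4 - 4.83*n^3 + 10.51*n^2 + 3.12*n - 8.75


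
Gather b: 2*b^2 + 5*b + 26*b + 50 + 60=2*b^2 + 31*b + 110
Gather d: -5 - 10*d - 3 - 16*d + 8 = -26*d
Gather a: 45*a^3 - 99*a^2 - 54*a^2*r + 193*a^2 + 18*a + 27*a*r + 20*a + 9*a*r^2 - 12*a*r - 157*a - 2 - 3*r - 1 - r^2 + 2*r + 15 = 45*a^3 + a^2*(94 - 54*r) + a*(9*r^2 + 15*r - 119) - r^2 - r + 12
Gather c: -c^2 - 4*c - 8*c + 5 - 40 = -c^2 - 12*c - 35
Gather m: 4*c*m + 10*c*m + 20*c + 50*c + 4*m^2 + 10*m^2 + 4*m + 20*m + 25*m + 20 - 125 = 70*c + 14*m^2 + m*(14*c + 49) - 105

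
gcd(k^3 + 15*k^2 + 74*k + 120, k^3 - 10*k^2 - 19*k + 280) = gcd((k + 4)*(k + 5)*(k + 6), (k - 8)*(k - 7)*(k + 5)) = k + 5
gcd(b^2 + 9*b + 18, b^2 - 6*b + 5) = 1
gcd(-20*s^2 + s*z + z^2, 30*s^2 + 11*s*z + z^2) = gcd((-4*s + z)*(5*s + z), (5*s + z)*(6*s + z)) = 5*s + z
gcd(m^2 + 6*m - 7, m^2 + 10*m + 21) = m + 7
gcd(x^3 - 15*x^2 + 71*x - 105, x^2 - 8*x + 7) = x - 7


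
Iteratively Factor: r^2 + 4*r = (r)*(r + 4)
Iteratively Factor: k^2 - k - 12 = (k + 3)*(k - 4)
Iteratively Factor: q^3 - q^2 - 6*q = (q)*(q^2 - q - 6) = q*(q - 3)*(q + 2)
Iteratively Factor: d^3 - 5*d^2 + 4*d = (d)*(d^2 - 5*d + 4) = d*(d - 4)*(d - 1)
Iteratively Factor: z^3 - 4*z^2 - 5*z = (z + 1)*(z^2 - 5*z) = (z - 5)*(z + 1)*(z)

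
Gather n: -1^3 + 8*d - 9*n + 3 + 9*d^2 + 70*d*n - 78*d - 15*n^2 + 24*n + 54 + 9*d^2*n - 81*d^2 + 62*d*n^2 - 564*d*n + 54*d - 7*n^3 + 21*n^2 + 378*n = -72*d^2 - 16*d - 7*n^3 + n^2*(62*d + 6) + n*(9*d^2 - 494*d + 393) + 56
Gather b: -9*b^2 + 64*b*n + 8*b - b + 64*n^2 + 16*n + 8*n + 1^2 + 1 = -9*b^2 + b*(64*n + 7) + 64*n^2 + 24*n + 2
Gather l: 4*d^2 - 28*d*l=4*d^2 - 28*d*l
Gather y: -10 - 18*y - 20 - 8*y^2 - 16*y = -8*y^2 - 34*y - 30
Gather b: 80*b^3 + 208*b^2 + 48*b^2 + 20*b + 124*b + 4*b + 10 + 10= 80*b^3 + 256*b^2 + 148*b + 20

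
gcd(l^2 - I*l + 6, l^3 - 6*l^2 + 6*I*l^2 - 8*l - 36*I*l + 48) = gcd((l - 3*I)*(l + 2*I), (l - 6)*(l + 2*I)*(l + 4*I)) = l + 2*I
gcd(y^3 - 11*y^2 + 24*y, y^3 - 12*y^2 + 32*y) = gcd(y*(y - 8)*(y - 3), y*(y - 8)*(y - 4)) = y^2 - 8*y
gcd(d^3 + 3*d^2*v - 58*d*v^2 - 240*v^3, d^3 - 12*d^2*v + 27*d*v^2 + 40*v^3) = -d + 8*v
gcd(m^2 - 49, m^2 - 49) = m^2 - 49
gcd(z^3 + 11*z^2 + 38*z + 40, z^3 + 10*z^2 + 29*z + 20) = z^2 + 9*z + 20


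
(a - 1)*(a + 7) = a^2 + 6*a - 7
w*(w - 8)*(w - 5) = w^3 - 13*w^2 + 40*w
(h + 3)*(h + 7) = h^2 + 10*h + 21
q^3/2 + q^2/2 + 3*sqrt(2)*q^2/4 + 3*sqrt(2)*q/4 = q*(q/2 + 1/2)*(q + 3*sqrt(2)/2)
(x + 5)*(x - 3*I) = x^2 + 5*x - 3*I*x - 15*I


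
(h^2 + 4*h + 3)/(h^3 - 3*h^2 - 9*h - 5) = (h + 3)/(h^2 - 4*h - 5)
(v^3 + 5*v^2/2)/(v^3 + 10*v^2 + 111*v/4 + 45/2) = 2*v^2/(2*v^2 + 15*v + 18)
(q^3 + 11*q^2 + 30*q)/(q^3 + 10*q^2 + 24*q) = (q + 5)/(q + 4)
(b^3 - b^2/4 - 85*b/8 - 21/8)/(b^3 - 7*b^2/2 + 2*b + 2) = (8*b^3 - 2*b^2 - 85*b - 21)/(4*(2*b^3 - 7*b^2 + 4*b + 4))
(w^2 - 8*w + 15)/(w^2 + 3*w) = (w^2 - 8*w + 15)/(w*(w + 3))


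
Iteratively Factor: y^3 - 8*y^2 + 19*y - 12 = (y - 4)*(y^2 - 4*y + 3) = (y - 4)*(y - 1)*(y - 3)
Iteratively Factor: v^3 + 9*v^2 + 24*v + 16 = (v + 1)*(v^2 + 8*v + 16) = (v + 1)*(v + 4)*(v + 4)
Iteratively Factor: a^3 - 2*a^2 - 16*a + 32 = (a - 2)*(a^2 - 16) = (a - 4)*(a - 2)*(a + 4)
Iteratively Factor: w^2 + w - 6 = (w + 3)*(w - 2)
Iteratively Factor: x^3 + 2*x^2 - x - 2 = (x - 1)*(x^2 + 3*x + 2) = (x - 1)*(x + 1)*(x + 2)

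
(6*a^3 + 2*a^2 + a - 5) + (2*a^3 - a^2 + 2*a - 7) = 8*a^3 + a^2 + 3*a - 12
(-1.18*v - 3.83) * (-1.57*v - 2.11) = 1.8526*v^2 + 8.5029*v + 8.0813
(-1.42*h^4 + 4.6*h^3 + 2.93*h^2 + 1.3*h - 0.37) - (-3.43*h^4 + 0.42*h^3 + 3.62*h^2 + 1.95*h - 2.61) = 2.01*h^4 + 4.18*h^3 - 0.69*h^2 - 0.65*h + 2.24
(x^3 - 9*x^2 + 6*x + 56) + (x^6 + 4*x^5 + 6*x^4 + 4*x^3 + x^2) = x^6 + 4*x^5 + 6*x^4 + 5*x^3 - 8*x^2 + 6*x + 56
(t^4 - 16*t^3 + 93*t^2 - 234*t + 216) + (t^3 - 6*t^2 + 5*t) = t^4 - 15*t^3 + 87*t^2 - 229*t + 216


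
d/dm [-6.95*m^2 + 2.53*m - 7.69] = 2.53 - 13.9*m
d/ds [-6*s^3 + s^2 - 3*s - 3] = -18*s^2 + 2*s - 3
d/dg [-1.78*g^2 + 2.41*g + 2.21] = 2.41 - 3.56*g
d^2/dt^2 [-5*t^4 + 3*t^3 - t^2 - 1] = -60*t^2 + 18*t - 2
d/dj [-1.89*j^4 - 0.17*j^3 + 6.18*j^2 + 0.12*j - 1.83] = -7.56*j^3 - 0.51*j^2 + 12.36*j + 0.12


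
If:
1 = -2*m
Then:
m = -1/2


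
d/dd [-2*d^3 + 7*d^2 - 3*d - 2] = -6*d^2 + 14*d - 3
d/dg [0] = 0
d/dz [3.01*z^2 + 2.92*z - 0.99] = 6.02*z + 2.92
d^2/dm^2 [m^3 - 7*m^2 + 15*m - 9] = 6*m - 14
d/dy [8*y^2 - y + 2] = 16*y - 1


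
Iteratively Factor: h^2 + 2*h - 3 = (h - 1)*(h + 3)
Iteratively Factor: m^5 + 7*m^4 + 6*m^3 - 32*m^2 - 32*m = (m + 4)*(m^4 + 3*m^3 - 6*m^2 - 8*m) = m*(m + 4)*(m^3 + 3*m^2 - 6*m - 8) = m*(m + 1)*(m + 4)*(m^2 + 2*m - 8) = m*(m - 2)*(m + 1)*(m + 4)*(m + 4)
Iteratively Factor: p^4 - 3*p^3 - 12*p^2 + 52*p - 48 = (p + 4)*(p^3 - 7*p^2 + 16*p - 12) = (p - 2)*(p + 4)*(p^2 - 5*p + 6) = (p - 3)*(p - 2)*(p + 4)*(p - 2)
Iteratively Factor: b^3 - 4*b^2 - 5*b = (b - 5)*(b^2 + b) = (b - 5)*(b + 1)*(b)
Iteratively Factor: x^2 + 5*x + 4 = (x + 1)*(x + 4)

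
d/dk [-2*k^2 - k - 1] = -4*k - 1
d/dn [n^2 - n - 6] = 2*n - 1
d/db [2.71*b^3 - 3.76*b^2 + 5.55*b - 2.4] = 8.13*b^2 - 7.52*b + 5.55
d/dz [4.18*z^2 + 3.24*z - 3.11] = 8.36*z + 3.24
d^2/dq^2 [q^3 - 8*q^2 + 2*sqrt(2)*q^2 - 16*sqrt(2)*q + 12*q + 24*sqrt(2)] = 6*q - 16 + 4*sqrt(2)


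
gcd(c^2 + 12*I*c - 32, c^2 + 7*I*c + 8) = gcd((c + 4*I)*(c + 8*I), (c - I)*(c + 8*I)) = c + 8*I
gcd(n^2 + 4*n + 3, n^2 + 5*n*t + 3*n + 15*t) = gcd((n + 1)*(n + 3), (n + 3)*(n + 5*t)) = n + 3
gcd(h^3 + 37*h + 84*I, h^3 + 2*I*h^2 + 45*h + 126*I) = h^2 - 4*I*h + 21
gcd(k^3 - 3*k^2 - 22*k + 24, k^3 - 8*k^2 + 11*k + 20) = 1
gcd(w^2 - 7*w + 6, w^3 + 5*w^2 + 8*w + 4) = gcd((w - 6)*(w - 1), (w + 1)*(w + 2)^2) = 1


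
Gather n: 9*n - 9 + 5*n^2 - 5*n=5*n^2 + 4*n - 9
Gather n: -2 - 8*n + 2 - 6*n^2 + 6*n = -6*n^2 - 2*n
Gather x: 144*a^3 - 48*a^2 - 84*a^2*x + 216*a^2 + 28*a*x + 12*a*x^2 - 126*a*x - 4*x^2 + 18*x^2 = 144*a^3 + 168*a^2 + x^2*(12*a + 14) + x*(-84*a^2 - 98*a)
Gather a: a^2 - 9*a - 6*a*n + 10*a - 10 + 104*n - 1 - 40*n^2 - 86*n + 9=a^2 + a*(1 - 6*n) - 40*n^2 + 18*n - 2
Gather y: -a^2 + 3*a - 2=-a^2 + 3*a - 2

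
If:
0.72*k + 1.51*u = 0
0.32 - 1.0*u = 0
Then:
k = -0.67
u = 0.32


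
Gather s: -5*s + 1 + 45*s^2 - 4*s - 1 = 45*s^2 - 9*s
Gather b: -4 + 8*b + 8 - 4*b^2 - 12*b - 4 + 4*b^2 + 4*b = 0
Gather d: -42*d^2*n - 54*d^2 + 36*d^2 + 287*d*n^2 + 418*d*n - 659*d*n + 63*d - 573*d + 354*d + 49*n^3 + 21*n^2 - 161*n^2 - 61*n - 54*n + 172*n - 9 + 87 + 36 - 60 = d^2*(-42*n - 18) + d*(287*n^2 - 241*n - 156) + 49*n^3 - 140*n^2 + 57*n + 54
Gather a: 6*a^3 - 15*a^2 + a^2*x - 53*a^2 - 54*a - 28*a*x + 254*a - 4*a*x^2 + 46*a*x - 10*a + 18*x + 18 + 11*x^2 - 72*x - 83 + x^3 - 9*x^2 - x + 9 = 6*a^3 + a^2*(x - 68) + a*(-4*x^2 + 18*x + 190) + x^3 + 2*x^2 - 55*x - 56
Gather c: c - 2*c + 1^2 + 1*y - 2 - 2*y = -c - y - 1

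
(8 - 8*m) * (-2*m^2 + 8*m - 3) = 16*m^3 - 80*m^2 + 88*m - 24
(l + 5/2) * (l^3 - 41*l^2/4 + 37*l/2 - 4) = l^4 - 31*l^3/4 - 57*l^2/8 + 169*l/4 - 10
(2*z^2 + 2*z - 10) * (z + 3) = 2*z^3 + 8*z^2 - 4*z - 30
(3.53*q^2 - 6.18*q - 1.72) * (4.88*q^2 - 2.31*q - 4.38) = 17.2264*q^4 - 38.3127*q^3 - 9.5792*q^2 + 31.0416*q + 7.5336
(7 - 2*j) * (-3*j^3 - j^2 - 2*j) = 6*j^4 - 19*j^3 - 3*j^2 - 14*j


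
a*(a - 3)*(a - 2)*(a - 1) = a^4 - 6*a^3 + 11*a^2 - 6*a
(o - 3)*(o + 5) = o^2 + 2*o - 15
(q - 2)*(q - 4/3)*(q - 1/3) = q^3 - 11*q^2/3 + 34*q/9 - 8/9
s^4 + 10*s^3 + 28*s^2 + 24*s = s*(s + 2)^2*(s + 6)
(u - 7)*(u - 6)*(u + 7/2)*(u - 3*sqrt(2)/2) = u^4 - 19*u^3/2 - 3*sqrt(2)*u^3/2 - 7*u^2/2 + 57*sqrt(2)*u^2/4 + 21*sqrt(2)*u/4 + 147*u - 441*sqrt(2)/2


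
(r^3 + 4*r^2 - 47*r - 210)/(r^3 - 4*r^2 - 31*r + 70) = (r + 6)/(r - 2)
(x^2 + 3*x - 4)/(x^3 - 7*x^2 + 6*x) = (x + 4)/(x*(x - 6))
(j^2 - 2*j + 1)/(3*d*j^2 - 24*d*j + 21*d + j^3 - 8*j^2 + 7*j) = (j - 1)/(3*d*j - 21*d + j^2 - 7*j)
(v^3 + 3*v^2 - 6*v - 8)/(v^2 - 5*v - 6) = (v^2 + 2*v - 8)/(v - 6)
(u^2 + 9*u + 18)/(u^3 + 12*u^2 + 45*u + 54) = 1/(u + 3)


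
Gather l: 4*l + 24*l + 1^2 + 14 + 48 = 28*l + 63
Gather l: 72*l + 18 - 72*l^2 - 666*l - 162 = -72*l^2 - 594*l - 144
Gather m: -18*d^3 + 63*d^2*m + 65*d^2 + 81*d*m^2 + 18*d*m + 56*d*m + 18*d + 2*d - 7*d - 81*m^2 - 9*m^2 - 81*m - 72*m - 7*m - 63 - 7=-18*d^3 + 65*d^2 + 13*d + m^2*(81*d - 90) + m*(63*d^2 + 74*d - 160) - 70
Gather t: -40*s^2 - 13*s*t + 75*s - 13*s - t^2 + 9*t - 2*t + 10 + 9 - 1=-40*s^2 + 62*s - t^2 + t*(7 - 13*s) + 18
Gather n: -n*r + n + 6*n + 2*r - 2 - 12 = n*(7 - r) + 2*r - 14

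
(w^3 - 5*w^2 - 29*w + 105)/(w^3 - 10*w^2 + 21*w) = (w + 5)/w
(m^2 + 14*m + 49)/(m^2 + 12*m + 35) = (m + 7)/(m + 5)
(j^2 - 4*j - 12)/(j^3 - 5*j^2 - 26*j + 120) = (j + 2)/(j^2 + j - 20)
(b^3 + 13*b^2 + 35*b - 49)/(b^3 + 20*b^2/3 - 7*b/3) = 3*(b^2 + 6*b - 7)/(b*(3*b - 1))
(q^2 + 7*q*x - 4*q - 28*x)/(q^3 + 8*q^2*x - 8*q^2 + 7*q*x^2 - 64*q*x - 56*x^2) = (q - 4)/(q^2 + q*x - 8*q - 8*x)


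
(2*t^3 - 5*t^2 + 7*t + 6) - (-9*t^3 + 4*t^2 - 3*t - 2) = 11*t^3 - 9*t^2 + 10*t + 8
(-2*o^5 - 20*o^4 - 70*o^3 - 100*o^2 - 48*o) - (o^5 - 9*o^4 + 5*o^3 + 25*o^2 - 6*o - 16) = -3*o^5 - 11*o^4 - 75*o^3 - 125*o^2 - 42*o + 16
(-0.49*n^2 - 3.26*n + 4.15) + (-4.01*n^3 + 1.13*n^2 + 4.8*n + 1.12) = -4.01*n^3 + 0.64*n^2 + 1.54*n + 5.27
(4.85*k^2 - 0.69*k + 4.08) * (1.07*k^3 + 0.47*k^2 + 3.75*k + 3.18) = 5.1895*k^5 + 1.5412*k^4 + 22.2288*k^3 + 14.7531*k^2 + 13.1058*k + 12.9744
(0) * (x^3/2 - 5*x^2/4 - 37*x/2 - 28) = 0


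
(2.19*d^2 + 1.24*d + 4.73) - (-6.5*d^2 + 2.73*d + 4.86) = 8.69*d^2 - 1.49*d - 0.13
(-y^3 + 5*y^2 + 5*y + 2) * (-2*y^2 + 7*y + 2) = 2*y^5 - 17*y^4 + 23*y^3 + 41*y^2 + 24*y + 4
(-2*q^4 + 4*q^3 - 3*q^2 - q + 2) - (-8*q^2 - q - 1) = -2*q^4 + 4*q^3 + 5*q^2 + 3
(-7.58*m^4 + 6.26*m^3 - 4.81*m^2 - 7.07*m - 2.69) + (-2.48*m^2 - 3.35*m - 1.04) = -7.58*m^4 + 6.26*m^3 - 7.29*m^2 - 10.42*m - 3.73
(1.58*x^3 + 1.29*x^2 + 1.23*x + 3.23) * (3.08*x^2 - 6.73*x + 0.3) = 4.8664*x^5 - 6.6602*x^4 - 4.4193*x^3 + 2.0575*x^2 - 21.3689*x + 0.969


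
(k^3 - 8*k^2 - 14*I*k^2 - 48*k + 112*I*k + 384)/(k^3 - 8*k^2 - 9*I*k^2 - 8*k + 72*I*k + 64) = (k - 6*I)/(k - I)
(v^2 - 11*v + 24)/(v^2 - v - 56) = (v - 3)/(v + 7)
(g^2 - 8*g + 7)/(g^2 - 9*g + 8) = (g - 7)/(g - 8)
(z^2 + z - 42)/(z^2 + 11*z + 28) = (z - 6)/(z + 4)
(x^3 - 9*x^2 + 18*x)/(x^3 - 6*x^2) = (x - 3)/x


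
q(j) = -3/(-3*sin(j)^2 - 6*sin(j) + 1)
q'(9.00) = 5.89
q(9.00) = 1.51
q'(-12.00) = -2.46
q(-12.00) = 0.97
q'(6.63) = -11.81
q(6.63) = 2.16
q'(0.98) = -0.50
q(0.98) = 0.50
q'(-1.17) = -0.04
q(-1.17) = -0.75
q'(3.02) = 385.04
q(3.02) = -13.15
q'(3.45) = 1.84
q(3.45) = -1.18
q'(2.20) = 0.57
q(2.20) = 0.52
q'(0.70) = -1.34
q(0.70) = 0.73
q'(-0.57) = -0.62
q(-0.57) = -0.89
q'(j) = -3*(6*sin(j)*cos(j) + 6*cos(j))/(-3*sin(j)^2 - 6*sin(j) + 1)^2 = -18*(sin(j) + 1)*cos(j)/(3*sin(j)^2 + 6*sin(j) - 1)^2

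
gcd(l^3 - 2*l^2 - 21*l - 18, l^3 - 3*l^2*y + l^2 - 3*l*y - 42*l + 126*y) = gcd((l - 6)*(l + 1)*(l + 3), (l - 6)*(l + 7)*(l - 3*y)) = l - 6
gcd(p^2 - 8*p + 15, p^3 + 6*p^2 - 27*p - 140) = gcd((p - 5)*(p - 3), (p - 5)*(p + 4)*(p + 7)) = p - 5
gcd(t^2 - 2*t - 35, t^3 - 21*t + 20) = t + 5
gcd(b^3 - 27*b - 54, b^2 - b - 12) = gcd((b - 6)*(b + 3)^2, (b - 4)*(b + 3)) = b + 3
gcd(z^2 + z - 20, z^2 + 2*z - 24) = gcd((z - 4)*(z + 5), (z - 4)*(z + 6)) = z - 4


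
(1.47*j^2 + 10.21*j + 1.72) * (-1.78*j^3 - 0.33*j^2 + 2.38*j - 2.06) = -2.6166*j^5 - 18.6589*j^4 - 2.9323*j^3 + 20.704*j^2 - 16.939*j - 3.5432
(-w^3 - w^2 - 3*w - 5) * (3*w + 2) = -3*w^4 - 5*w^3 - 11*w^2 - 21*w - 10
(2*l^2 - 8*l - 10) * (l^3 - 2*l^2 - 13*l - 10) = 2*l^5 - 12*l^4 - 20*l^3 + 104*l^2 + 210*l + 100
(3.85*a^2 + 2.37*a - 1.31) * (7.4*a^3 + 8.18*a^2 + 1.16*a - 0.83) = 28.49*a^5 + 49.031*a^4 + 14.1586*a^3 - 11.1621*a^2 - 3.4867*a + 1.0873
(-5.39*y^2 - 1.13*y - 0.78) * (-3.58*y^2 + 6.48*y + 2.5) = 19.2962*y^4 - 30.8818*y^3 - 18.005*y^2 - 7.8794*y - 1.95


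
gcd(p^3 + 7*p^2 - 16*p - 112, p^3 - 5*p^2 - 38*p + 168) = p - 4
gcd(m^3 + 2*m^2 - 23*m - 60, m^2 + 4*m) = m + 4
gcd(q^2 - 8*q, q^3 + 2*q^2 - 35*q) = q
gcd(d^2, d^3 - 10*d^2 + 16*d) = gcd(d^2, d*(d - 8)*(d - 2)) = d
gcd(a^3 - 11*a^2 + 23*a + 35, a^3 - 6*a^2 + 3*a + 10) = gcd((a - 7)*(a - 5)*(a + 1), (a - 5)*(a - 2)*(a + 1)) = a^2 - 4*a - 5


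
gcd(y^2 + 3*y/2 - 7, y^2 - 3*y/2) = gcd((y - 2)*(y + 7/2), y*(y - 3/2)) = 1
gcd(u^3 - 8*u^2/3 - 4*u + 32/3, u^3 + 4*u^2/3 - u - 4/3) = 1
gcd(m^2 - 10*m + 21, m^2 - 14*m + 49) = m - 7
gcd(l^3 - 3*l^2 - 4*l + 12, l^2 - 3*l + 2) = l - 2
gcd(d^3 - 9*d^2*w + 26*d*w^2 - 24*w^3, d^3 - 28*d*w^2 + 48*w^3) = d^2 - 6*d*w + 8*w^2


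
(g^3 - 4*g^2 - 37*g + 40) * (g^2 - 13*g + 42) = g^5 - 17*g^4 + 57*g^3 + 353*g^2 - 2074*g + 1680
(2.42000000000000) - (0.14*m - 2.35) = 4.77 - 0.14*m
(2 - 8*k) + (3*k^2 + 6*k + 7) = 3*k^2 - 2*k + 9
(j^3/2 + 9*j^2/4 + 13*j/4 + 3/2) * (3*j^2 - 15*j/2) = 3*j^5/2 + 3*j^4 - 57*j^3/8 - 159*j^2/8 - 45*j/4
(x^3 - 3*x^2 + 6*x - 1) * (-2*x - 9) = -2*x^4 - 3*x^3 + 15*x^2 - 52*x + 9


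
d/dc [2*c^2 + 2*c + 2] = 4*c + 2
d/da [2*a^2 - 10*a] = 4*a - 10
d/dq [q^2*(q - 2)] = q*(3*q - 4)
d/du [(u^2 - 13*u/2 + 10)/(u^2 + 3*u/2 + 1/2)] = (32*u^2 - 76*u - 73)/(4*u^4 + 12*u^3 + 13*u^2 + 6*u + 1)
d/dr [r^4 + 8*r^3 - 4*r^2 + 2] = 4*r*(r^2 + 6*r - 2)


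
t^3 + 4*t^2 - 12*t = t*(t - 2)*(t + 6)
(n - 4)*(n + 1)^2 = n^3 - 2*n^2 - 7*n - 4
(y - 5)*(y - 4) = y^2 - 9*y + 20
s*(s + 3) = s^2 + 3*s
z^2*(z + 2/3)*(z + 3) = z^4 + 11*z^3/3 + 2*z^2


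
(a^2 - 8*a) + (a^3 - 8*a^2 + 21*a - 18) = a^3 - 7*a^2 + 13*a - 18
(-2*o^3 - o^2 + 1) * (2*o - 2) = -4*o^4 + 2*o^3 + 2*o^2 + 2*o - 2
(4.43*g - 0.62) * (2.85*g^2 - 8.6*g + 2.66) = 12.6255*g^3 - 39.865*g^2 + 17.1158*g - 1.6492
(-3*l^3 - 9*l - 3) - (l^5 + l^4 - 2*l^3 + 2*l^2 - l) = -l^5 - l^4 - l^3 - 2*l^2 - 8*l - 3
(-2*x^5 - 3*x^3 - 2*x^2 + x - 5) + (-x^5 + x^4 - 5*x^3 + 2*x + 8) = -3*x^5 + x^4 - 8*x^3 - 2*x^2 + 3*x + 3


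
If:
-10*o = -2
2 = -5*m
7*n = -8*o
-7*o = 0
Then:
No Solution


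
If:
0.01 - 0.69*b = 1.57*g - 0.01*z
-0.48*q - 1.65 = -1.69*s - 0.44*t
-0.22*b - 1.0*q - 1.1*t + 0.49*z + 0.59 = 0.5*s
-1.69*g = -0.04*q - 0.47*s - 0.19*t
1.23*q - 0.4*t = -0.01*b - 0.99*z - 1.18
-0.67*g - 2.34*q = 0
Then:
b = -0.58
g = 0.25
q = -0.07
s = 1.03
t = -0.29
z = -1.21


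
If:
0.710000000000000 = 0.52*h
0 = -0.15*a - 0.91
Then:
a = -6.07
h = 1.37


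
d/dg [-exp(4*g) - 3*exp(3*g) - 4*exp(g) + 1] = (-4*exp(3*g) - 9*exp(2*g) - 4)*exp(g)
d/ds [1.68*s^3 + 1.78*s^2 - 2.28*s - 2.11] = 5.04*s^2 + 3.56*s - 2.28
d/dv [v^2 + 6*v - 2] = 2*v + 6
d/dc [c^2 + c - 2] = 2*c + 1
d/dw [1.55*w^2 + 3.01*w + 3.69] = 3.1*w + 3.01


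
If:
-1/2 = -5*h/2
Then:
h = 1/5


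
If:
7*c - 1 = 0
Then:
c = 1/7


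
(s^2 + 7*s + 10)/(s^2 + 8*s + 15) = (s + 2)/(s + 3)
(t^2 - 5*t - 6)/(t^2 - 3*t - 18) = (t + 1)/(t + 3)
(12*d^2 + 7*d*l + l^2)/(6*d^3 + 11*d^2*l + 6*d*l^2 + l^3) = (4*d + l)/(2*d^2 + 3*d*l + l^2)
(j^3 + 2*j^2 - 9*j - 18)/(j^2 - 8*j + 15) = (j^2 + 5*j + 6)/(j - 5)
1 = 1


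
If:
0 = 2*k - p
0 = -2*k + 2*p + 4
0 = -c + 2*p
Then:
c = -8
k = -2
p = -4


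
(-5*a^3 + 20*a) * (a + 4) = -5*a^4 - 20*a^3 + 20*a^2 + 80*a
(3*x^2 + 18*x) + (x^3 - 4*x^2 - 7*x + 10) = x^3 - x^2 + 11*x + 10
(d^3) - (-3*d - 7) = d^3 + 3*d + 7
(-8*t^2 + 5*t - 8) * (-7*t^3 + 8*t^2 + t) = 56*t^5 - 99*t^4 + 88*t^3 - 59*t^2 - 8*t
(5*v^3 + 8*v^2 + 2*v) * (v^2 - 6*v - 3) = 5*v^5 - 22*v^4 - 61*v^3 - 36*v^2 - 6*v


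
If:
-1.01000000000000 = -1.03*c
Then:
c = 0.98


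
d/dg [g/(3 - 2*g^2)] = (2*g^2 + 3)/(2*g^2 - 3)^2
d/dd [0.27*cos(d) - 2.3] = -0.27*sin(d)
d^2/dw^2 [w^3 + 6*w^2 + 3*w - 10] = 6*w + 12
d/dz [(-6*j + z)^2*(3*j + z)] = 3*z*(-6*j + z)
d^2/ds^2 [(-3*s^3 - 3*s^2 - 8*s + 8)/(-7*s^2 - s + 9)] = 2*(563*s^3 - 690*s^2 + 2073*s - 197)/(343*s^6 + 147*s^5 - 1302*s^4 - 377*s^3 + 1674*s^2 + 243*s - 729)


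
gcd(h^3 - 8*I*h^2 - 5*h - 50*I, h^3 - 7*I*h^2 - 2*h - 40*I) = h^2 - 3*I*h + 10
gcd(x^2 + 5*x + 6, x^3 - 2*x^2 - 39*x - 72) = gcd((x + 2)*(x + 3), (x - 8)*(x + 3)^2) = x + 3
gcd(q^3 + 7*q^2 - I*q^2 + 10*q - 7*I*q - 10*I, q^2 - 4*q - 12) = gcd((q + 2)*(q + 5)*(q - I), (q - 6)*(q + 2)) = q + 2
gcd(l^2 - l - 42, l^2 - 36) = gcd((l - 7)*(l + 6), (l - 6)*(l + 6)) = l + 6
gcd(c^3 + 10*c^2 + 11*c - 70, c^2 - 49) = c + 7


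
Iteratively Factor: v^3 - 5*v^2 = (v)*(v^2 - 5*v) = v*(v - 5)*(v)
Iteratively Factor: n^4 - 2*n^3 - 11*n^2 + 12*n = (n - 1)*(n^3 - n^2 - 12*n) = n*(n - 1)*(n^2 - n - 12) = n*(n - 4)*(n - 1)*(n + 3)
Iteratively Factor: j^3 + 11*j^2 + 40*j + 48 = (j + 4)*(j^2 + 7*j + 12) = (j + 4)^2*(j + 3)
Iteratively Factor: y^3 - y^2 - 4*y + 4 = (y - 1)*(y^2 - 4) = (y - 2)*(y - 1)*(y + 2)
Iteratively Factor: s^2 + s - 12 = (s + 4)*(s - 3)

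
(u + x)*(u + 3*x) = u^2 + 4*u*x + 3*x^2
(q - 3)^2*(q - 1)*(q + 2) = q^4 - 5*q^3 + q^2 + 21*q - 18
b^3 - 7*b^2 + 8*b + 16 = (b - 4)^2*(b + 1)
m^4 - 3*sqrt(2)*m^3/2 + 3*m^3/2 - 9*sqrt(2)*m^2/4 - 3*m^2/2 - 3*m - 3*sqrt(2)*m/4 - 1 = (m + 1/2)*(m + 1)*(m - 2*sqrt(2))*(m + sqrt(2)/2)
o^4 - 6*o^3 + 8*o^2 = o^2*(o - 4)*(o - 2)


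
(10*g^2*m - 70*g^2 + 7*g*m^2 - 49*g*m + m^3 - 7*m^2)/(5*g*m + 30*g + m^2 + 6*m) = (2*g*m - 14*g + m^2 - 7*m)/(m + 6)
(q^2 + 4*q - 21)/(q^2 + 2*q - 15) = (q + 7)/(q + 5)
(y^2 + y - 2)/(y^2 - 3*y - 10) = (y - 1)/(y - 5)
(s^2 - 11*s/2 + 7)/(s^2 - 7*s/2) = (s - 2)/s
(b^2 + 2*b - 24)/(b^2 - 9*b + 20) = (b + 6)/(b - 5)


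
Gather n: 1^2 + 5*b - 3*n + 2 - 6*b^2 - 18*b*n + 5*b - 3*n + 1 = -6*b^2 + 10*b + n*(-18*b - 6) + 4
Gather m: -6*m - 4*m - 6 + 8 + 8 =10 - 10*m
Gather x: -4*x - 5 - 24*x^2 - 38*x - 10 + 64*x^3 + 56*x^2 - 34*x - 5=64*x^3 + 32*x^2 - 76*x - 20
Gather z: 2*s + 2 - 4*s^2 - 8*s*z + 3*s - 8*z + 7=-4*s^2 + 5*s + z*(-8*s - 8) + 9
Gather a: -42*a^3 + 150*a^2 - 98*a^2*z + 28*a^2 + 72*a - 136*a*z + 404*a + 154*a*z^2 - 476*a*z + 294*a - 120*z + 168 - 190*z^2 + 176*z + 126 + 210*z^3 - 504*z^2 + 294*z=-42*a^3 + a^2*(178 - 98*z) + a*(154*z^2 - 612*z + 770) + 210*z^3 - 694*z^2 + 350*z + 294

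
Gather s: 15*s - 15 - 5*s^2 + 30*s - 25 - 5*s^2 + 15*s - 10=-10*s^2 + 60*s - 50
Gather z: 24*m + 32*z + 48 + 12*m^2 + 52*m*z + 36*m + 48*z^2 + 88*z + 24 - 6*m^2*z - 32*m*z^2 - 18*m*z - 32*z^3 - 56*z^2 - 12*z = 12*m^2 + 60*m - 32*z^3 + z^2*(-32*m - 8) + z*(-6*m^2 + 34*m + 108) + 72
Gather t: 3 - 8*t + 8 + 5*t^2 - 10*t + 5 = 5*t^2 - 18*t + 16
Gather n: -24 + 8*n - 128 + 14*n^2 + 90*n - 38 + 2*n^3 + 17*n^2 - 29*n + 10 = 2*n^3 + 31*n^2 + 69*n - 180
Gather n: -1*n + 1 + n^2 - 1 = n^2 - n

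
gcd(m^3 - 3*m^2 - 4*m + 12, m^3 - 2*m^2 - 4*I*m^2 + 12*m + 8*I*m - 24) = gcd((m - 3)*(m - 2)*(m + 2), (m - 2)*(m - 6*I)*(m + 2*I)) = m - 2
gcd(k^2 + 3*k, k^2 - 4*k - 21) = k + 3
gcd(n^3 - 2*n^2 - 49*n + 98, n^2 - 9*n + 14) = n^2 - 9*n + 14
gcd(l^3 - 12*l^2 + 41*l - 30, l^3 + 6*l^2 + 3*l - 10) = l - 1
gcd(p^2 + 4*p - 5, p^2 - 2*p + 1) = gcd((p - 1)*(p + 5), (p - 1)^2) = p - 1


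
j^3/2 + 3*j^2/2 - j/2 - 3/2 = (j/2 + 1/2)*(j - 1)*(j + 3)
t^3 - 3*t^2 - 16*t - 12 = (t - 6)*(t + 1)*(t + 2)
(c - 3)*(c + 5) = c^2 + 2*c - 15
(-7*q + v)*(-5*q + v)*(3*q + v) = 105*q^3 - q^2*v - 9*q*v^2 + v^3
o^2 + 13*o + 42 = (o + 6)*(o + 7)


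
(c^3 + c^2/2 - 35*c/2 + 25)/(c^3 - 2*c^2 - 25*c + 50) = (c - 5/2)/(c - 5)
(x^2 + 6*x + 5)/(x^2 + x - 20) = (x + 1)/(x - 4)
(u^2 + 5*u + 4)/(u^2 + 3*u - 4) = (u + 1)/(u - 1)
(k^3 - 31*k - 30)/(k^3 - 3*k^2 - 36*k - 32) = (k^2 - k - 30)/(k^2 - 4*k - 32)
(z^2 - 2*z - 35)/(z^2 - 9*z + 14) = (z + 5)/(z - 2)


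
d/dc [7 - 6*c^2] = -12*c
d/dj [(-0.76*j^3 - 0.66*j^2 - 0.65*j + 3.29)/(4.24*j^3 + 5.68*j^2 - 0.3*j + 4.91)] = (-1.5184*j^4 + 5.968*j^3 - 49.1536*j^2 - 43.8556*j - 2.2045)/(17.9776*j^6 + 48.1664*j^5 + 29.7184*j^4 + 38.2288*j^3 + 55.8676*j^2 - 2.946*j + 24.1081)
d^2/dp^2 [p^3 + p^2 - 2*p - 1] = 6*p + 2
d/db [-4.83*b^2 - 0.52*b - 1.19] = -9.66*b - 0.52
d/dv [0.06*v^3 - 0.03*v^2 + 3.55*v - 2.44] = 0.18*v^2 - 0.06*v + 3.55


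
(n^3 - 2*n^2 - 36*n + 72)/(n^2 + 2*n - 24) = (n^2 - 8*n + 12)/(n - 4)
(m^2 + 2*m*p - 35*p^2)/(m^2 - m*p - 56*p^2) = (-m + 5*p)/(-m + 8*p)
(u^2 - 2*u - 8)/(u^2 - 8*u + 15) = (u^2 - 2*u - 8)/(u^2 - 8*u + 15)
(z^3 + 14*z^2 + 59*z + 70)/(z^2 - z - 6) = (z^2 + 12*z + 35)/(z - 3)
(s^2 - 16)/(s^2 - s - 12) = (s + 4)/(s + 3)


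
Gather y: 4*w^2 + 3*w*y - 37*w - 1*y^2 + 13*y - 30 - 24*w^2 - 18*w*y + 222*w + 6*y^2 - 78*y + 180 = -20*w^2 + 185*w + 5*y^2 + y*(-15*w - 65) + 150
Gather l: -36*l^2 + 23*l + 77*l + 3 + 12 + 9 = -36*l^2 + 100*l + 24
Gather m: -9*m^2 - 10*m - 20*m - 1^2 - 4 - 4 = -9*m^2 - 30*m - 9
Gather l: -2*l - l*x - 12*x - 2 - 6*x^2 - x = l*(-x - 2) - 6*x^2 - 13*x - 2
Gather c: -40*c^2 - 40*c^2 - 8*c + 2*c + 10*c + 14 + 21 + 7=-80*c^2 + 4*c + 42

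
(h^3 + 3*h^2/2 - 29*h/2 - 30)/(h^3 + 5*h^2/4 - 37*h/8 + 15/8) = 4*(2*h^2 - 3*h - 20)/(8*h^2 - 14*h + 5)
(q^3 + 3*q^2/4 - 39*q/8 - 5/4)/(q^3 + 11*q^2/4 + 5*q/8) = (q - 2)/q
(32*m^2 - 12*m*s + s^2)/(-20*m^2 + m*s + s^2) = (-8*m + s)/(5*m + s)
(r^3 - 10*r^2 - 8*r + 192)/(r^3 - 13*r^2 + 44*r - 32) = (r^2 - 2*r - 24)/(r^2 - 5*r + 4)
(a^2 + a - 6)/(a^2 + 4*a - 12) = (a + 3)/(a + 6)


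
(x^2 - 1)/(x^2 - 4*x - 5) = (x - 1)/(x - 5)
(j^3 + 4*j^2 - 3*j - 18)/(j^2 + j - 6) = j + 3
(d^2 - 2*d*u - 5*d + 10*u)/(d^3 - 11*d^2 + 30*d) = (d - 2*u)/(d*(d - 6))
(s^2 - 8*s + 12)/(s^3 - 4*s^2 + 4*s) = (s - 6)/(s*(s - 2))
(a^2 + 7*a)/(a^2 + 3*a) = (a + 7)/(a + 3)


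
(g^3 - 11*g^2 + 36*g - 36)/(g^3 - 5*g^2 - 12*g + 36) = (g - 3)/(g + 3)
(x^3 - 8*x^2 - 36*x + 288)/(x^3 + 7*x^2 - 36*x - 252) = (x - 8)/(x + 7)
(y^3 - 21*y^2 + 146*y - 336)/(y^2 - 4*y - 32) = (y^2 - 13*y + 42)/(y + 4)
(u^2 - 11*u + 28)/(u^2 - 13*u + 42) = (u - 4)/(u - 6)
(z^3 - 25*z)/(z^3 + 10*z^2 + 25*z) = (z - 5)/(z + 5)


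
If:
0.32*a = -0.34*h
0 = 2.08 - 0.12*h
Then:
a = -18.42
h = 17.33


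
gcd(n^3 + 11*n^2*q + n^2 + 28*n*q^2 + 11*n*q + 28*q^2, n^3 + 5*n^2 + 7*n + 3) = n + 1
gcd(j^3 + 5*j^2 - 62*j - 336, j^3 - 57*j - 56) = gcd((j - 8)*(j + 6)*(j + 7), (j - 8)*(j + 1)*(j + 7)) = j^2 - j - 56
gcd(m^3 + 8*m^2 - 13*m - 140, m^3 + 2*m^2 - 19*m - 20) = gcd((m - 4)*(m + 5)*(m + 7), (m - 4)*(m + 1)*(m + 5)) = m^2 + m - 20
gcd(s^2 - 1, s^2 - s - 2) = s + 1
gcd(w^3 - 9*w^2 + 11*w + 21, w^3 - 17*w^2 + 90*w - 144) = w - 3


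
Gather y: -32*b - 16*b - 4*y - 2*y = -48*b - 6*y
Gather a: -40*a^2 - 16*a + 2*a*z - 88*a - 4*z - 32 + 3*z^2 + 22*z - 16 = -40*a^2 + a*(2*z - 104) + 3*z^2 + 18*z - 48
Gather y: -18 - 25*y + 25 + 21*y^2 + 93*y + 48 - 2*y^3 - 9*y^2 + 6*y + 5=-2*y^3 + 12*y^2 + 74*y + 60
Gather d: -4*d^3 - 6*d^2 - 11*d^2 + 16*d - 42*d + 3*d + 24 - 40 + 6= -4*d^3 - 17*d^2 - 23*d - 10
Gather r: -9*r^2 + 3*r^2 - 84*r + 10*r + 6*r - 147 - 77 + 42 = -6*r^2 - 68*r - 182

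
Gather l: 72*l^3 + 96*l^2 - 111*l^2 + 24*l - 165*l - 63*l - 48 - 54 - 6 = 72*l^3 - 15*l^2 - 204*l - 108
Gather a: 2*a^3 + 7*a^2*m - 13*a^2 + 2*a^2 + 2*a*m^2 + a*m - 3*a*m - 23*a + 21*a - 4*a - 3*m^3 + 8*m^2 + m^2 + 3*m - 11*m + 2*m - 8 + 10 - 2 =2*a^3 + a^2*(7*m - 11) + a*(2*m^2 - 2*m - 6) - 3*m^3 + 9*m^2 - 6*m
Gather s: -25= -25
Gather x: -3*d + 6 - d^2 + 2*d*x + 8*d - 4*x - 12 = -d^2 + 5*d + x*(2*d - 4) - 6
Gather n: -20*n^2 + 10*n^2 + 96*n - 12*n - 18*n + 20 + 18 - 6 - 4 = -10*n^2 + 66*n + 28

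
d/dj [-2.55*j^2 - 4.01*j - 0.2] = -5.1*j - 4.01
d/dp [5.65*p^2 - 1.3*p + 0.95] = 11.3*p - 1.3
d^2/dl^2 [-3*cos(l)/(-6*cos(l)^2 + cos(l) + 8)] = (18*(1 - cos(l)^2)^2 + 108*cos(l)^5 + 648*cos(l)^3 + 12*cos(l)^2 - 672*cos(l) + 30)/(-6*cos(l)^2 + cos(l) + 8)^3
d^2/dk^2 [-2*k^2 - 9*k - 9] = -4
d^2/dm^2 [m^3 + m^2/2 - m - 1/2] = 6*m + 1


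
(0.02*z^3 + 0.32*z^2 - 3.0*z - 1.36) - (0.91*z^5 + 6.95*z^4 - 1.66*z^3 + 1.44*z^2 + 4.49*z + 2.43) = -0.91*z^5 - 6.95*z^4 + 1.68*z^3 - 1.12*z^2 - 7.49*z - 3.79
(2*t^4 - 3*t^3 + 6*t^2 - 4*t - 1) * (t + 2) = 2*t^5 + t^4 + 8*t^2 - 9*t - 2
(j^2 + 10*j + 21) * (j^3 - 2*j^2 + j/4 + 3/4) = j^5 + 8*j^4 + 5*j^3/4 - 155*j^2/4 + 51*j/4 + 63/4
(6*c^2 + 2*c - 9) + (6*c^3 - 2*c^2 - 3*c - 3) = 6*c^3 + 4*c^2 - c - 12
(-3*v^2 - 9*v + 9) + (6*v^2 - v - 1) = 3*v^2 - 10*v + 8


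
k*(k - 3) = k^2 - 3*k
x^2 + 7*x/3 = x*(x + 7/3)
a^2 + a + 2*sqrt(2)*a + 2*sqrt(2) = (a + 1)*(a + 2*sqrt(2))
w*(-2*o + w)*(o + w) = -2*o^2*w - o*w^2 + w^3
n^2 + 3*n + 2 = (n + 1)*(n + 2)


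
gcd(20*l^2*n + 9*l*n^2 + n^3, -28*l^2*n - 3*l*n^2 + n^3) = 4*l*n + n^2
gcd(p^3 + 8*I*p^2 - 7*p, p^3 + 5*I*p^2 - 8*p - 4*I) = p + I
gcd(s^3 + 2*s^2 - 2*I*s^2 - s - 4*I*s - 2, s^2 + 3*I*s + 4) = s - I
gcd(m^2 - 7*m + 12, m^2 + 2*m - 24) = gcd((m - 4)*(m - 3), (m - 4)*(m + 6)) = m - 4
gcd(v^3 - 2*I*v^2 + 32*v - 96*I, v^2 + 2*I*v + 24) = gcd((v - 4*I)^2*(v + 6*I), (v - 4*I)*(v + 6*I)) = v^2 + 2*I*v + 24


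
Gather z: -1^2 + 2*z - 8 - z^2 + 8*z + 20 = -z^2 + 10*z + 11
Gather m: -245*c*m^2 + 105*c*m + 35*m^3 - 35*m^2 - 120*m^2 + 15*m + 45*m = 35*m^3 + m^2*(-245*c - 155) + m*(105*c + 60)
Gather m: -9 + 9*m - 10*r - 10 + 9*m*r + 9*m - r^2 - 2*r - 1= m*(9*r + 18) - r^2 - 12*r - 20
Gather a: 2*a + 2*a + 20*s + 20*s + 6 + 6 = 4*a + 40*s + 12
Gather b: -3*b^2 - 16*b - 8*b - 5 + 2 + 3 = -3*b^2 - 24*b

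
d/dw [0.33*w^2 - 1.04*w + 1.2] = 0.66*w - 1.04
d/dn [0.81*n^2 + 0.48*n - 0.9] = 1.62*n + 0.48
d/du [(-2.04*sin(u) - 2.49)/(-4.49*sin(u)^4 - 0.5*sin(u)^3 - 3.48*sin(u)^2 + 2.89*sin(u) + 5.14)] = -(27.4788*sin(u)^4 + 46.7604*sin(u)^3 + 10.8342*sin(u)^2 + 17.3304*sin(u) + 3.2895)*cos(u)/(4.49*sin(u)^4 + 0.5*sin(u)^3 + 3.48*sin(u)^2 - 2.89*sin(u) - 5.14)^2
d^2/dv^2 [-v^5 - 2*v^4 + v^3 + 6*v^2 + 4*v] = -20*v^3 - 24*v^2 + 6*v + 12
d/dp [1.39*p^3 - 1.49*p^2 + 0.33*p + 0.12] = 4.17*p^2 - 2.98*p + 0.33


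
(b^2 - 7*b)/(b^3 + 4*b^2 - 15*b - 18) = b*(b - 7)/(b^3 + 4*b^2 - 15*b - 18)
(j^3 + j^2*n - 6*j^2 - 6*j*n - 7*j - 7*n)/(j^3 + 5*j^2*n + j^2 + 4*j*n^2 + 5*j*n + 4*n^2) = (j - 7)/(j + 4*n)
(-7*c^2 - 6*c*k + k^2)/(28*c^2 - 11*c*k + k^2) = (-c - k)/(4*c - k)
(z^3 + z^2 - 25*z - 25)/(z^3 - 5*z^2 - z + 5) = (z + 5)/(z - 1)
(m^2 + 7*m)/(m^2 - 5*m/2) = 2*(m + 7)/(2*m - 5)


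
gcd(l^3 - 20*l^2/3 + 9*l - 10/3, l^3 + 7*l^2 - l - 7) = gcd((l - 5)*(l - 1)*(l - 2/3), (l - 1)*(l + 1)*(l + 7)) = l - 1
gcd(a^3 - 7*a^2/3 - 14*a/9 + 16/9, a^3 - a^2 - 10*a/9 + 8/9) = a^2 + a/3 - 2/3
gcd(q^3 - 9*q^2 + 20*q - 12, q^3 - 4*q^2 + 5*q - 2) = q^2 - 3*q + 2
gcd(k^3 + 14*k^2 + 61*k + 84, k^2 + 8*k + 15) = k + 3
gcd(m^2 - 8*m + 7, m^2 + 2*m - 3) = m - 1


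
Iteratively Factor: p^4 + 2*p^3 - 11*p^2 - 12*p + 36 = (p + 3)*(p^3 - p^2 - 8*p + 12) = (p - 2)*(p + 3)*(p^2 + p - 6) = (p - 2)^2*(p + 3)*(p + 3)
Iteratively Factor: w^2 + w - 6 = (w + 3)*(w - 2)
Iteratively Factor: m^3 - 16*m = (m - 4)*(m^2 + 4*m) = m*(m - 4)*(m + 4)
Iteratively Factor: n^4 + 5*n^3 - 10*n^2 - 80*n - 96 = (n + 4)*(n^3 + n^2 - 14*n - 24) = (n + 3)*(n + 4)*(n^2 - 2*n - 8) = (n - 4)*(n + 3)*(n + 4)*(n + 2)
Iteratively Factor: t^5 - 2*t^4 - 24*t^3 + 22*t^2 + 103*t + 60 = (t + 4)*(t^4 - 6*t^3 + 22*t + 15) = (t - 5)*(t + 4)*(t^3 - t^2 - 5*t - 3) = (t - 5)*(t + 1)*(t + 4)*(t^2 - 2*t - 3) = (t - 5)*(t - 3)*(t + 1)*(t + 4)*(t + 1)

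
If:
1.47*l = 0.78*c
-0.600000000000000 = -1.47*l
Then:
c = 0.77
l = 0.41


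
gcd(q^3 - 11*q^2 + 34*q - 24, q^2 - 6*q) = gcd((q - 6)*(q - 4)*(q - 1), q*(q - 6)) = q - 6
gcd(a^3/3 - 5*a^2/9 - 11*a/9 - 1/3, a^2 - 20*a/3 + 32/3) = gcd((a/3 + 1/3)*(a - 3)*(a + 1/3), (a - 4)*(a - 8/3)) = 1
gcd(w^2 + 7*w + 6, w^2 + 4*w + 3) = w + 1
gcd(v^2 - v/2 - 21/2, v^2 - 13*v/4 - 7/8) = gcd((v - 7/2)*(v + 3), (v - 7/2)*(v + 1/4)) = v - 7/2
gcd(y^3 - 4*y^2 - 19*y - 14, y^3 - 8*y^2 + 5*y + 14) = y^2 - 6*y - 7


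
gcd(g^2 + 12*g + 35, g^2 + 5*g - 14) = g + 7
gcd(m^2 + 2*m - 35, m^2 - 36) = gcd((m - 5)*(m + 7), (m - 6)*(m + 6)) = 1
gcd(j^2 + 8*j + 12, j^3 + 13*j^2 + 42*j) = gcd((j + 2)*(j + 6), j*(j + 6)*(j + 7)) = j + 6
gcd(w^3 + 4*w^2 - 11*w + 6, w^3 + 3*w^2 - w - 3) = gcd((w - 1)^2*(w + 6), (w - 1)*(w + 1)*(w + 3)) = w - 1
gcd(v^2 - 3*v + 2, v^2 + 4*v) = 1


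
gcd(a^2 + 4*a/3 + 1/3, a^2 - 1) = a + 1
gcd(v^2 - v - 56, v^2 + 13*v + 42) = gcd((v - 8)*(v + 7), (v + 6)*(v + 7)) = v + 7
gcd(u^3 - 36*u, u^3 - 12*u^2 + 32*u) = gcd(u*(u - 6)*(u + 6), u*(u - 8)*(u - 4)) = u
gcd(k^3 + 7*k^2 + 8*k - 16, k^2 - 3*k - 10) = 1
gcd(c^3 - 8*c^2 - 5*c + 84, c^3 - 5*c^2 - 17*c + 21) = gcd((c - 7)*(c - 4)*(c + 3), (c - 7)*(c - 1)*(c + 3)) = c^2 - 4*c - 21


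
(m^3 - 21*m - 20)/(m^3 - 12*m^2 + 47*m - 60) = (m^2 + 5*m + 4)/(m^2 - 7*m + 12)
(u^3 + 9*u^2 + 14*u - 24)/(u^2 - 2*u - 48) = (u^2 + 3*u - 4)/(u - 8)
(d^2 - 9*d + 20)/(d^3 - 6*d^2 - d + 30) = (d - 4)/(d^2 - d - 6)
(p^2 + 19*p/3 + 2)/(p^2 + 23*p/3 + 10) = (3*p + 1)/(3*p + 5)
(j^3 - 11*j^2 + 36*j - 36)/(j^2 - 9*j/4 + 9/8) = 8*(j^3 - 11*j^2 + 36*j - 36)/(8*j^2 - 18*j + 9)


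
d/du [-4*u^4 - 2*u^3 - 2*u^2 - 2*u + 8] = -16*u^3 - 6*u^2 - 4*u - 2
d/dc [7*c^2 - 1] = 14*c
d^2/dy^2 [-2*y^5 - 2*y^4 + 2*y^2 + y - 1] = -40*y^3 - 24*y^2 + 4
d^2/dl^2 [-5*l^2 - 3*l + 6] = -10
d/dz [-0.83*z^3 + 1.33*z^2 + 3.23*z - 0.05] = -2.49*z^2 + 2.66*z + 3.23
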